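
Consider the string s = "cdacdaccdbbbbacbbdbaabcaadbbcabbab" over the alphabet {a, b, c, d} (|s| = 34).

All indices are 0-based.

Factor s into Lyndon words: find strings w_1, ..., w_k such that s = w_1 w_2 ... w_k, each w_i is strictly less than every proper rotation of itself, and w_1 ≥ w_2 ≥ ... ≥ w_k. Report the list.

["cd", "acd", "accdbbbb", "acbbdb", "aabcaadbbcabbab"]

emit factor 1: 'cd' (i=0, period=2)
emit factor 2: 'acd' (i=2, period=3)
emit factor 3: 'accdbbbb' (i=5, period=8)
emit factor 4: 'acbbdb' (i=13, period=6)
emit factor 5: 'aabcaadbbcabbab' (i=19, period=15)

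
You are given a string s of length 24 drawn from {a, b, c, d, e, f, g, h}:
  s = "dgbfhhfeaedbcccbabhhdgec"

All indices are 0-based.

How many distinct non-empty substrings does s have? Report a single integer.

281

rank→(start, suffix):
  0 → (16, 'abhhdgec')
  1 → (8, 'aedbcccbabhhdgec')
  2 → (15, 'babhhdgec')
  3 → (11, 'bcccbabhhdgec')
  4 → (2, 'bfhhfeaedbcccbabhhdgec')
  5 → (17, 'bhhdgec')
  6 → (23, 'c')
  7 → (14, 'cbabhhdgec')
  8 → (13, 'ccbabhhdgec')
  9 → (12, 'cccbabhhdgec')
  10 → (10, 'dbcccbabhhdgec')
  11 → (0, 'dgbfhhfeaedbcccbabhhdgec')
  12 → (20, 'dgec')
  13 → (7, 'eaedbcccbabhhdgec')
  14 → (22, 'ec')
  15 → (9, 'edbcccbabhhdgec')
  16 → (6, 'feaedbcccbabhhdgec')
  17 → (3, 'fhhfeaedbcccbabhhdgec')
  18 → (1, 'gbfhhfeaedbcccbabhhdgec')
  19 → (21, 'gec')
  20 → (19, 'hdgec')
  21 → (5, 'hfeaedbcccbabhhdgec')
  22 → (18, 'hhdgec')
  23 → (4, 'hhfeaedbcccbabhhdgec')

SA = [16, 8, 15, 11, 2, 17, 23, 14, 13, 12, 10, 0, 20, 7, 22, 9, 6, 3, 1, 21, 19, 5, 18, 4]
[i] adj suffixes → lcp
  [1] 16/8 → 1 ('a')
  [2] 8/15 → 0 ('')
  [3] 15/11 → 1 ('b')
  [4] 11/2 → 1 ('b')
  [5] 2/17 → 1 ('b')
  [6] 17/23 → 0 ('')
  [7] 23/14 → 1 ('c')
  [8] 14/13 → 1 ('c')
  [9] 13/12 → 2 ('cc')
  [10] 12/10 → 0 ('')
  [11] 10/0 → 1 ('d')
  [12] 0/20 → 2 ('dg')
  [13] 20/7 → 0 ('')
  [14] 7/22 → 1 ('e')
  [15] 22/9 → 1 ('e')
  [16] 9/6 → 0 ('')
  [17] 6/3 → 1 ('f')
  [18] 3/1 → 0 ('')
  [19] 1/21 → 1 ('g')
  [20] 21/19 → 0 ('')
  [21] 19/5 → 1 ('h')
  [22] 5/18 → 1 ('h')
  [23] 18/4 → 2 ('hh')

n(n+1)/2 = 24·25/2 = 300
Σ LCP = 0 + 1 + 0 + 1 + 1 + 1 + 0 + 1 + 1 + 2 + 0 + 1 + 2 + 0 + 1 + 1 + 0 + 1 + 0 + 1 + 0 + 1 + 1 + 2 = 19
distinct = 300 − 19 = 281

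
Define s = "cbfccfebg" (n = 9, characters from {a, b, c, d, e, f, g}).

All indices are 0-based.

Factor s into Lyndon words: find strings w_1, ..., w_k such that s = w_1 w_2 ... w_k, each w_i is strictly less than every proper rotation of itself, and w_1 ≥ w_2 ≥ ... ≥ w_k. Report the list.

["c", "bfccfebg"]

emit factor 1: 'c' (i=0, period=1)
emit factor 2: 'bfccfebg' (i=1, period=8)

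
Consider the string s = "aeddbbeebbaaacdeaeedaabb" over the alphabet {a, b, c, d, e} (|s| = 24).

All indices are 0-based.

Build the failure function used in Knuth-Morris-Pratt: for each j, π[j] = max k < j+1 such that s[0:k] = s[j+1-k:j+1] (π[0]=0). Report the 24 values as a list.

[0, 0, 0, 0, 0, 0, 0, 0, 0, 0, 1, 1, 1, 0, 0, 0, 1, 2, 0, 0, 1, 1, 0, 0]

π[0] = 0
j=1 s[j]='e': π[1]=0 (border '')
j=2 s[j]='d': π[2]=0 (border '')
j=3 s[j]='d': π[3]=0 (border '')
j=4 s[j]='b': π[4]=0 (border '')
j=5 s[j]='b': π[5]=0 (border '')
j=6 s[j]='e': π[6]=0 (border '')
j=7 s[j]='e': π[7]=0 (border '')
j=8 s[j]='b': π[8]=0 (border '')
j=9 s[j]='b': π[9]=0 (border '')
j=10 s[j]='a': π[10]=1 (border 'a')
j=11 s[j]='a': k: 1→0; π[11]=1 (border 'a')
j=12 s[j]='a': k: 1→0; π[12]=1 (border 'a')
j=13 s[j]='c': k: 1→0; π[13]=0 (border '')
j=14 s[j]='d': π[14]=0 (border '')
j=15 s[j]='e': π[15]=0 (border '')
j=16 s[j]='a': π[16]=1 (border 'a')
j=17 s[j]='e': π[17]=2 (border 'ae')
j=18 s[j]='e': k: 2→0; π[18]=0 (border '')
j=19 s[j]='d': π[19]=0 (border '')
j=20 s[j]='a': π[20]=1 (border 'a')
j=21 s[j]='a': k: 1→0; π[21]=1 (border 'a')
j=22 s[j]='b': k: 1→0; π[22]=0 (border '')
j=23 s[j]='b': π[23]=0 (border '')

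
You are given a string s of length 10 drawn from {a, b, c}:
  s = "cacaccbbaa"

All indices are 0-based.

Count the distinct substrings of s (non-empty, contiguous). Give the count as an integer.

rank | idx | suffix
   0 |   9 | a
   1 |   8 | aa
   2 |   1 | acaccbbaa
   3 |   3 | accbbaa
   4 |   7 | baa
   5 |   6 | bbaa
   6 |   0 | cacaccbbaa
   7 |   2 | caccbbaa
   8 |   5 | cbbaa
   9 |   4 | ccbbaa

SA = [9, 8, 1, 3, 7, 6, 0, 2, 5, 4]
rank  pair      lcp
   1  s[9:],s[8:]  1  'a'
   2  s[8:],s[1:]  1  'a'
   3  s[1:],s[3:]  2  'ac'
   4  s[3:],s[7:]  0  ''
   5  s[7:],s[6:]  1  'b'
   6  s[6:],s[0:]  0  ''
   7  s[0:],s[2:]  3  'cac'
   8  s[2:],s[5:]  1  'c'
   9  s[5:],s[4:]  1  'c'

n(n+1)/2 = 10·11/2 = 55
Σ LCP = 0 + 1 + 1 + 2 + 0 + 1 + 0 + 3 + 1 + 1 = 10
distinct = 55 − 10 = 45

45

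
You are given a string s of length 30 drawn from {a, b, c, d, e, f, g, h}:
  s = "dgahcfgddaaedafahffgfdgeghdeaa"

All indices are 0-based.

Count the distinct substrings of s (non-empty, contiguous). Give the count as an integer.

437

sorted suffixes:
  #0 SA[0]=29  'a'
  #1 SA[1]=28  'aa'
  #2 SA[2]=9  'aaedafahffgfdgeghdeaa'
  #3 SA[3]=10  'aedafahffgfdgeghdeaa'
  #4 SA[4]=13  'afahffgfdgeghdeaa'
  #5 SA[5]=2  'ahcfgddaaedafahffgfdgeghdeaa'
  #6 SA[6]=15  'ahffgfdgeghdeaa'
  #7 SA[7]=4  'cfgddaaedafahffgfdgeghdeaa'
  #8 SA[8]=8  'daaedafahffgfdgeghdeaa'
  #9 SA[9]=12  'dafahffgfdgeghdeaa'
  #10 SA[10]=7  'ddaaedafahffgfdgeghdeaa'
  #11 SA[11]=26  'deaa'
  #12 SA[12]=0  'dgahcfgddaaedafahffgfdgeghdeaa'
  #13 SA[13]=21  'dgeghdeaa'
  #14 SA[14]=27  'eaa'
  #15 SA[15]=11  'edafahffgfdgeghdeaa'
  #16 SA[16]=23  'eghdeaa'
  #17 SA[17]=14  'fahffgfdgeghdeaa'
  #18 SA[18]=20  'fdgeghdeaa'
  #19 SA[19]=17  'ffgfdgeghdeaa'
  #20 SA[20]=5  'fgddaaedafahffgfdgeghdeaa'
  #21 SA[21]=18  'fgfdgeghdeaa'
  #22 SA[22]=1  'gahcfgddaaedafahffgfdgeghdeaa'
  #23 SA[23]=6  'gddaaedafahffgfdgeghdeaa'
  #24 SA[24]=22  'geghdeaa'
  #25 SA[25]=19  'gfdgeghdeaa'
  #26 SA[26]=24  'ghdeaa'
  #27 SA[27]=3  'hcfgddaaedafahffgfdgeghdeaa'
  #28 SA[28]=25  'hdeaa'
  #29 SA[29]=16  'hffgfdgeghdeaa'

SA = [29, 28, 9, 10, 13, 2, 15, 4, 8, 12, 7, 26, 0, 21, 27, 11, 23, 14, 20, 17, 5, 18, 1, 6, 22, 19, 24, 3, 25, 16]
i: (SA[i-1],SA[i]) lcp shared
  1: (29,28) 1 'a'
  2: (28,9) 2 'aa'
  3: (9,10) 1 'a'
  4: (10,13) 1 'a'
  5: (13,2) 1 'a'
  6: (2,15) 2 'ah'
  7: (15,4) 0 ''
  8: (4,8) 0 ''
  9: (8,12) 2 'da'
  10: (12,7) 1 'd'
  11: (7,26) 1 'd'
  12: (26,0) 1 'd'
  13: (0,21) 2 'dg'
  14: (21,27) 0 ''
  15: (27,11) 1 'e'
  16: (11,23) 1 'e'
  17: (23,14) 0 ''
  18: (14,20) 1 'f'
  19: (20,17) 1 'f'
  20: (17,5) 1 'f'
  21: (5,18) 2 'fg'
  22: (18,1) 0 ''
  23: (1,6) 1 'g'
  24: (6,22) 1 'g'
  25: (22,19) 1 'g'
  26: (19,24) 1 'g'
  27: (24,3) 0 ''
  28: (3,25) 1 'h'
  29: (25,16) 1 'h'

n(n+1)/2 = 30·31/2 = 465
Σ LCP = 0 + 1 + 2 + 1 + 1 + 1 + 2 + 0 + 0 + 2 + 1 + 1 + 1 + 2 + 0 + 1 + 1 + 0 + 1 + 1 + 1 + 2 + 0 + 1 + 1 + 1 + 1 + 0 + 1 + 1 = 28
distinct = 465 − 28 = 437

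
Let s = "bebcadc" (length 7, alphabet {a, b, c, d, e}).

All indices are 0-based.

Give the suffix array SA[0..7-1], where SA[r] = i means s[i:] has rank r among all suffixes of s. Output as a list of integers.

rank→(start, suffix):
  0 → (4, 'adc')
  1 → (2, 'bcadc')
  2 → (0, 'bebcadc')
  3 → (6, 'c')
  4 → (3, 'cadc')
  5 → (5, 'dc')
  6 → (1, 'ebcadc')

[4, 2, 0, 6, 3, 5, 1]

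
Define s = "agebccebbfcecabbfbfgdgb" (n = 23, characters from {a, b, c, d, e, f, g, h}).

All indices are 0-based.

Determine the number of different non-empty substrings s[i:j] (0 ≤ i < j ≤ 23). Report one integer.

rank | idx | suffix
   0 |  13 | abbfbfgdgb
   1 |   0 | agebccebbfcecabbfbfgdgb
   2 |  22 | b
   3 |  14 | bbfbfgdgb
   4 |   7 | bbfcecabbfbfgdgb
   5 |   3 | bccebbfcecabbfbfgdgb
   6 |  15 | bfbfgdgb
   7 |   8 | bfcecabbfbfgdgb
   8 |  17 | bfgdgb
   9 |  12 | cabbfbfgdgb
  10 |   4 | ccebbfcecabbfbfgdgb
  11 |   5 | cebbfcecabbfbfgdgb
  12 |  10 | cecabbfbfgdgb
  13 |  20 | dgb
  14 |   6 | ebbfcecabbfbfgdgb
  15 |   2 | ebccebbfcecabbfbfgdgb
  16 |  11 | ecabbfbfgdgb
  17 |  16 | fbfgdgb
  18 |   9 | fcecabbfbfgdgb
  19 |  18 | fgdgb
  20 |  21 | gb
  21 |  19 | gdgb
  22 |   1 | gebccebbfcecabbfbfgdgb

SA = [13, 0, 22, 14, 7, 3, 15, 8, 17, 12, 4, 5, 10, 20, 6, 2, 11, 16, 9, 18, 21, 19, 1]
i: (SA[i-1],SA[i]) lcp shared
  1: (13,0) 1 'a'
  2: (0,22) 0 ''
  3: (22,14) 1 'b'
  4: (14,7) 3 'bbf'
  5: (7,3) 1 'b'
  6: (3,15) 1 'b'
  7: (15,8) 2 'bf'
  8: (8,17) 2 'bf'
  9: (17,12) 0 ''
  10: (12,4) 1 'c'
  11: (4,5) 1 'c'
  12: (5,10) 2 'ce'
  13: (10,20) 0 ''
  14: (20,6) 0 ''
  15: (6,2) 2 'eb'
  16: (2,11) 1 'e'
  17: (11,16) 0 ''
  18: (16,9) 1 'f'
  19: (9,18) 1 'f'
  20: (18,21) 0 ''
  21: (21,19) 1 'g'
  22: (19,1) 1 'g'

n(n+1)/2 = 23·24/2 = 276
Σ LCP = 0 + 1 + 0 + 1 + 3 + 1 + 1 + 2 + 2 + 0 + 1 + 1 + 2 + 0 + 0 + 2 + 1 + 0 + 1 + 1 + 0 + 1 + 1 = 22
distinct = 276 − 22 = 254

254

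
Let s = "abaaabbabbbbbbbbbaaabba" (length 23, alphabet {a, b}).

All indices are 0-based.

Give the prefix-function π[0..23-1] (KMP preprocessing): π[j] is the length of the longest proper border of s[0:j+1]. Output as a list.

π[0] = 0
j=1 s[j]='b': π[1]=0 (border '')
j=2 s[j]='a': π[2]=1 (border 'a')
j=3 s[j]='a': k: 1→0; π[3]=1 (border 'a')
j=4 s[j]='a': k: 1→0; π[4]=1 (border 'a')
j=5 s[j]='b': π[5]=2 (border 'ab')
j=6 s[j]='b': k: 2→0; π[6]=0 (border '')
j=7 s[j]='a': π[7]=1 (border 'a')
j=8 s[j]='b': π[8]=2 (border 'ab')
j=9 s[j]='b': k: 2→0; π[9]=0 (border '')
j=10 s[j]='b': π[10]=0 (border '')
j=11 s[j]='b': π[11]=0 (border '')
j=12 s[j]='b': π[12]=0 (border '')
j=13 s[j]='b': π[13]=0 (border '')
j=14 s[j]='b': π[14]=0 (border '')
j=15 s[j]='b': π[15]=0 (border '')
j=16 s[j]='b': π[16]=0 (border '')
j=17 s[j]='a': π[17]=1 (border 'a')
j=18 s[j]='a': k: 1→0; π[18]=1 (border 'a')
j=19 s[j]='a': k: 1→0; π[19]=1 (border 'a')
j=20 s[j]='b': π[20]=2 (border 'ab')
j=21 s[j]='b': k: 2→0; π[21]=0 (border '')
j=22 s[j]='a': π[22]=1 (border 'a')

[0, 0, 1, 1, 1, 2, 0, 1, 2, 0, 0, 0, 0, 0, 0, 0, 0, 1, 1, 1, 2, 0, 1]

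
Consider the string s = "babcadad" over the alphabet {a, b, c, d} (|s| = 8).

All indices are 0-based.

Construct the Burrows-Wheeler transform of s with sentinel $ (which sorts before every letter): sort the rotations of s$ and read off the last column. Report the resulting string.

dbdc$abaa

rank  rotation   last
    0  $babcadad  d
    1  abcadad$b  b
    2  ad$babcad  d
    3  adad$babc  c
    4  babcadad$  $
    5  bcadad$ba  a
    6  cadad$bab  b
    7  d$babcada  a
    8  dad$babca  a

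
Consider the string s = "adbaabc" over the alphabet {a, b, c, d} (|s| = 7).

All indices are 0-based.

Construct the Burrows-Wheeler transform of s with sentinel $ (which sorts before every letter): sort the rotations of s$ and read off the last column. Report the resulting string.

rank  rotation  last
    0  $adbaabc  c
    1  aabc$adb  b
    2  abc$adba  a
    3  adbaabc$  $
    4  baabc$ad  d
    5  bc$adbaa  a
    6  c$adbaab  b
    7  dbaabc$a  a

cba$daba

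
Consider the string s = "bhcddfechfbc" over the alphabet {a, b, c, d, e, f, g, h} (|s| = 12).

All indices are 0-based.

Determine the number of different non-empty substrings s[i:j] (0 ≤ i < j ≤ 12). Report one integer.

rank | idx | suffix
   0 |  10 | bc
   1 |   0 | bhcddfechfbc
   2 |  11 | c
   3 |   2 | cddfechfbc
   4 |   7 | chfbc
   5 |   3 | ddfechfbc
   6 |   4 | dfechfbc
   7 |   6 | echfbc
   8 |   9 | fbc
   9 |   5 | fechfbc
  10 |   1 | hcddfechfbc
  11 |   8 | hfbc

SA = [10, 0, 11, 2, 7, 3, 4, 6, 9, 5, 1, 8]
[i] adj suffixes → lcp
  [1] 10/0 → 1 ('b')
  [2] 0/11 → 0 ('')
  [3] 11/2 → 1 ('c')
  [4] 2/7 → 1 ('c')
  [5] 7/3 → 0 ('')
  [6] 3/4 → 1 ('d')
  [7] 4/6 → 0 ('')
  [8] 6/9 → 0 ('')
  [9] 9/5 → 1 ('f')
  [10] 5/1 → 0 ('')
  [11] 1/8 → 1 ('h')

n(n+1)/2 = 12·13/2 = 78
Σ LCP = 0 + 1 + 0 + 1 + 1 + 0 + 1 + 0 + 0 + 1 + 0 + 1 = 6
distinct = 78 − 6 = 72

72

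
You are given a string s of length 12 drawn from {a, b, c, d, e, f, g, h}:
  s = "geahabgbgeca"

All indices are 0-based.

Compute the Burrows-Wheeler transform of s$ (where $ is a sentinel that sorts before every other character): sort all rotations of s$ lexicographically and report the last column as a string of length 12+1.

rank  rotation       last
    0  $geahabgbgeca  a
    1  a$geahabgbgec  c
    2  abgbgeca$geah  h
    3  ahabgbgeca$ge  e
    4  bgbgeca$geaha  a
    5  bgeca$geahabg  g
    6  ca$geahabgbge  e
    7  eahabgbgeca$g  g
    8  eca$geahabgbg  g
    9  gbgeca$geahab  b
   10  geahabgbgeca$  $
   11  geca$geahabgb  b
   12  habgbgeca$gea  a

acheageggb$ba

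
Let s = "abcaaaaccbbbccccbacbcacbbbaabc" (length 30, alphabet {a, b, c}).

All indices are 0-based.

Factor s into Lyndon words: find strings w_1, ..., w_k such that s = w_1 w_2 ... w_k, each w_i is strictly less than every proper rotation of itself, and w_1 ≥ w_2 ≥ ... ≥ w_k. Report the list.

["abc", "aaaaccbbbccccbacbcacbbbaabc"]

emit factor 1: 'abc' (i=0, period=3)
emit factor 2: 'aaaaccbbbccccbacbcacbbbaabc' (i=3, period=27)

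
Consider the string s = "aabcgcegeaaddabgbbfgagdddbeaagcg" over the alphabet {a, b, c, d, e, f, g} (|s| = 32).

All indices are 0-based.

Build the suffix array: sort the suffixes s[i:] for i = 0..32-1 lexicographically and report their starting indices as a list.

[0, 9, 27, 1, 13, 10, 28, 20, 16, 2, 25, 17, 14, 5, 30, 3, 12, 24, 11, 23, 22, 8, 26, 6, 18, 31, 19, 15, 4, 29, 21, 7]

sorted suffixes:
  #0 SA[0]=0  'aabcgcegeaaddabgbbfgagdddbeaagcg'
  #1 SA[1]=9  'aaddabgbbfgagdddbeaagcg'
  #2 SA[2]=27  'aagcg'
  #3 SA[3]=1  'abcgcegeaaddabgbbfgagdddbeaagcg'
  #4 SA[4]=13  'abgbbfgagdddbeaagcg'
  #5 SA[5]=10  'addabgbbfgagdddbeaagcg'
  #6 SA[6]=28  'agcg'
  #7 SA[7]=20  'agdddbeaagcg'
  #8 SA[8]=16  'bbfgagdddbeaagcg'
  #9 SA[9]=2  'bcgcegeaaddabgbbfgagdddbeaagcg'
  #10 SA[10]=25  'beaagcg'
  #11 SA[11]=17  'bfgagdddbeaagcg'
  #12 SA[12]=14  'bgbbfgagdddbeaagcg'
  #13 SA[13]=5  'cegeaaddabgbbfgagdddbeaagcg'
  #14 SA[14]=30  'cg'
  #15 SA[15]=3  'cgcegeaaddabgbbfgagdddbeaagcg'
  #16 SA[16]=12  'dabgbbfgagdddbeaagcg'
  #17 SA[17]=24  'dbeaagcg'
  #18 SA[18]=11  'ddabgbbfgagdddbeaagcg'
  #19 SA[19]=23  'ddbeaagcg'
  #20 SA[20]=22  'dddbeaagcg'
  #21 SA[21]=8  'eaaddabgbbfgagdddbeaagcg'
  #22 SA[22]=26  'eaagcg'
  #23 SA[23]=6  'egeaaddabgbbfgagdddbeaagcg'
  #24 SA[24]=18  'fgagdddbeaagcg'
  #25 SA[25]=31  'g'
  #26 SA[26]=19  'gagdddbeaagcg'
  #27 SA[27]=15  'gbbfgagdddbeaagcg'
  #28 SA[28]=4  'gcegeaaddabgbbfgagdddbeaagcg'
  #29 SA[29]=29  'gcg'
  #30 SA[30]=21  'gdddbeaagcg'
  #31 SA[31]=7  'geaaddabgbbfgagdddbeaagcg'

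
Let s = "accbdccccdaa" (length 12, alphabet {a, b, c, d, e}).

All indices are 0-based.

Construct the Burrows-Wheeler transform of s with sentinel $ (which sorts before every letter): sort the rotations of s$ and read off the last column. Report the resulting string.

rank  rotation       last
    0  $accbdccccdaa  a
    1  a$accbdccccda  a
    2  aa$accbdccccd  d
    3  accbdccccdaa$  $
    4  bdccccdaa$acc  c
    5  cbdccccdaa$ac  c
    6  ccbdccccdaa$a  a
    7  ccccdaa$accbd  d
    8  cccdaa$accbdc  c
    9  ccdaa$accbdcc  c
   10  cdaa$accbdccc  c
   11  daa$accbdcccc  c
   12  dccccdaa$accb  b

aad$ccadccccb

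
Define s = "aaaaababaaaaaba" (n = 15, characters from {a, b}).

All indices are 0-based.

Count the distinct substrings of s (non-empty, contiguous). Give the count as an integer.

77

rank | idx | suffix
   0 |  14 | a
   1 |   8 | aaaaaba
   2 |   0 | aaaaababaaaaaba
   3 |   9 | aaaaba
   4 |   1 | aaaababaaaaaba
   5 |  10 | aaaba
   6 |   2 | aaababaaaaaba
   7 |  11 | aaba
   8 |   3 | aababaaaaaba
   9 |  12 | aba
  10 |   6 | abaaaaaba
  11 |   4 | ababaaaaaba
  12 |  13 | ba
  13 |   7 | baaaaaba
  14 |   5 | babaaaaaba

SA = [14, 8, 0, 9, 1, 10, 2, 11, 3, 12, 6, 4, 13, 7, 5]
[i] adj suffixes → lcp
  [1] 14/8 → 1 ('a')
  [2] 8/0 → 7 ('aaaaaba')
  [3] 0/9 → 4 ('aaaa')
  [4] 9/1 → 6 ('aaaaba')
  [5] 1/10 → 3 ('aaa')
  [6] 10/2 → 5 ('aaaba')
  [7] 2/11 → 2 ('aa')
  [8] 11/3 → 4 ('aaba')
  [9] 3/12 → 1 ('a')
  [10] 12/6 → 3 ('aba')
  [11] 6/4 → 3 ('aba')
  [12] 4/13 → 0 ('')
  [13] 13/7 → 2 ('ba')
  [14] 7/5 → 2 ('ba')

n(n+1)/2 = 15·16/2 = 120
Σ LCP = 0 + 1 + 7 + 4 + 6 + 3 + 5 + 2 + 4 + 1 + 3 + 3 + 0 + 2 + 2 = 43
distinct = 120 − 43 = 77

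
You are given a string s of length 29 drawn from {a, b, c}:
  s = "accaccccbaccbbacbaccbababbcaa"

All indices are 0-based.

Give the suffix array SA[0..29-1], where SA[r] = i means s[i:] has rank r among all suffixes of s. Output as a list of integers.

sorted suffixes:
  #0 SA[0]=28  'a'
  #1 SA[1]=27  'aa'
  #2 SA[2]=21  'ababbcaa'
  #3 SA[3]=23  'abbcaa'
  #4 SA[4]=14  'acbaccbababbcaa'
  #5 SA[5]=0  'accaccccbaccbbacbaccbababbcaa'
  #6 SA[6]=17  'accbababbcaa'
  #7 SA[7]=9  'accbbacbaccbababbcaa'
  #8 SA[8]=3  'accccbaccbbacbaccbababbcaa'
  #9 SA[9]=20  'bababbcaa'
  #10 SA[10]=22  'babbcaa'
  #11 SA[11]=13  'bacbaccbababbcaa'
  #12 SA[12]=16  'baccbababbcaa'
  #13 SA[13]=8  'baccbbacbaccbababbcaa'
  #14 SA[14]=12  'bbacbaccbababbcaa'
  #15 SA[15]=24  'bbcaa'
  #16 SA[16]=25  'bcaa'
  #17 SA[17]=26  'caa'
  #18 SA[18]=2  'caccccbaccbbacbaccbababbcaa'
  #19 SA[19]=19  'cbababbcaa'
  #20 SA[20]=15  'cbaccbababbcaa'
  #21 SA[21]=7  'cbaccbbacbaccbababbcaa'
  #22 SA[22]=11  'cbbacbaccbababbcaa'
  #23 SA[23]=1  'ccaccccbaccbbacbaccbababbcaa'
  #24 SA[24]=18  'ccbababbcaa'
  #25 SA[25]=6  'ccbaccbbacbaccbababbcaa'
  #26 SA[26]=10  'ccbbacbaccbababbcaa'
  #27 SA[27]=5  'cccbaccbbacbaccbababbcaa'
  #28 SA[28]=4  'ccccbaccbbacbaccbababbcaa'

[28, 27, 21, 23, 14, 0, 17, 9, 3, 20, 22, 13, 16, 8, 12, 24, 25, 26, 2, 19, 15, 7, 11, 1, 18, 6, 10, 5, 4]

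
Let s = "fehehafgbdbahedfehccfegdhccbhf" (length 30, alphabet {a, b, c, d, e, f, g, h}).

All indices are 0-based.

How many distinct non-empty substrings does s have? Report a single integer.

434

rank→(start, suffix):
  0 → (5, 'afgbdbahedfehccfegdhccbhf')
  1 → (11, 'ahedfehccfegdhccbhf')
  2 → (10, 'bahedfehccfegdhccbhf')
  3 → (8, 'bdbahedfehccfegdhccbhf')
  4 → (27, 'bhf')
  5 → (26, 'cbhf')
  6 → (25, 'ccbhf')
  7 → (18, 'ccfegdhccbhf')
  8 → (19, 'cfegdhccbhf')
  9 → (9, 'dbahedfehccfegdhccbhf')
  10 → (14, 'dfehccfegdhccbhf')
  11 → (23, 'dhccbhf')
  12 → (13, 'edfehccfegdhccbhf')
  13 → (21, 'egdhccbhf')
  14 → (3, 'ehafgbdbahedfehccfegdhccbhf')
  15 → (16, 'ehccfegdhccbhf')
  16 → (1, 'ehehafgbdbahedfehccfegdhccbhf')
  17 → (29, 'f')
  18 → (20, 'fegdhccbhf')
  19 → (15, 'fehccfegdhccbhf')
  20 → (0, 'fehehafgbdbahedfehccfegdhccbhf')
  21 → (6, 'fgbdbahedfehccfegdhccbhf')
  22 → (7, 'gbdbahedfehccfegdhccbhf')
  23 → (22, 'gdhccbhf')
  24 → (4, 'hafgbdbahedfehccfegdhccbhf')
  25 → (24, 'hccbhf')
  26 → (17, 'hccfegdhccbhf')
  27 → (12, 'hedfehccfegdhccbhf')
  28 → (2, 'hehafgbdbahedfehccfegdhccbhf')
  29 → (28, 'hf')

SA = [5, 11, 10, 8, 27, 26, 25, 18, 19, 9, 14, 23, 13, 21, 3, 16, 1, 29, 20, 15, 0, 6, 7, 22, 4, 24, 17, 12, 2, 28]
rank  pair      lcp
   1  s[5:],s[11:]  1  'a'
   2  s[11:],s[10:]  0  ''
   3  s[10:],s[8:]  1  'b'
   4  s[8:],s[27:]  1  'b'
   5  s[27:],s[26:]  0  ''
   6  s[26:],s[25:]  1  'c'
   7  s[25:],s[18:]  2  'cc'
   8  s[18:],s[19:]  1  'c'
   9  s[19:],s[9:]  0  ''
  10  s[9:],s[14:]  1  'd'
  11  s[14:],s[23:]  1  'd'
  12  s[23:],s[13:]  0  ''
  13  s[13:],s[21:]  1  'e'
  14  s[21:],s[3:]  1  'e'
  15  s[3:],s[16:]  2  'eh'
  16  s[16:],s[1:]  2  'eh'
  17  s[1:],s[29:]  0  ''
  18  s[29:],s[20:]  1  'f'
  19  s[20:],s[15:]  2  'fe'
  20  s[15:],s[0:]  3  'feh'
  21  s[0:],s[6:]  1  'f'
  22  s[6:],s[7:]  0  ''
  23  s[7:],s[22:]  1  'g'
  24  s[22:],s[4:]  0  ''
  25  s[4:],s[24:]  1  'h'
  26  s[24:],s[17:]  3  'hcc'
  27  s[17:],s[12:]  1  'h'
  28  s[12:],s[2:]  2  'he'
  29  s[2:],s[28:]  1  'h'

n(n+1)/2 = 30·31/2 = 465
Σ LCP = 0 + 1 + 0 + 1 + 1 + 0 + 1 + 2 + 1 + 0 + 1 + 1 + 0 + 1 + 1 + 2 + 2 + 0 + 1 + 2 + 3 + 1 + 0 + 1 + 0 + 1 + 3 + 1 + 2 + 1 = 31
distinct = 465 − 31 = 434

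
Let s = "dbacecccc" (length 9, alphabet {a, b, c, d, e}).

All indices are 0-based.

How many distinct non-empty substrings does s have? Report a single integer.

38

rank | idx | suffix
   0 |   2 | acecccc
   1 |   1 | bacecccc
   2 |   8 | c
   3 |   7 | cc
   4 |   6 | ccc
   5 |   5 | cccc
   6 |   3 | cecccc
   7 |   0 | dbacecccc
   8 |   4 | ecccc

SA = [2, 1, 8, 7, 6, 5, 3, 0, 4]
i: (SA[i-1],SA[i]) lcp shared
  1: (2,1) 0 ''
  2: (1,8) 0 ''
  3: (8,7) 1 'c'
  4: (7,6) 2 'cc'
  5: (6,5) 3 'ccc'
  6: (5,3) 1 'c'
  7: (3,0) 0 ''
  8: (0,4) 0 ''

n(n+1)/2 = 9·10/2 = 45
Σ LCP = 0 + 0 + 0 + 1 + 2 + 3 + 1 + 0 + 0 = 7
distinct = 45 − 7 = 38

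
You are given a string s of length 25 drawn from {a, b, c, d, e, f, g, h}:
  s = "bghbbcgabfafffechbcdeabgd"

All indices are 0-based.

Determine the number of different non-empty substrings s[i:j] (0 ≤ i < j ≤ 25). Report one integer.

rank→(start, suffix):
  0 → (7, 'abfafffechbcdeabgd')
  1 → (21, 'abgd')
  2 → (10, 'afffechbcdeabgd')
  3 → (3, 'bbcgabfafffechbcdeabgd')
  4 → (17, 'bcdeabgd')
  5 → (4, 'bcgabfafffechbcdeabgd')
  6 → (8, 'bfafffechbcdeabgd')
  7 → (22, 'bgd')
  8 → (0, 'bghbbcgabfafffechbcdeabgd')
  9 → (18, 'cdeabgd')
  10 → (5, 'cgabfafffechbcdeabgd')
  11 → (15, 'chbcdeabgd')
  12 → (24, 'd')
  13 → (19, 'deabgd')
  14 → (20, 'eabgd')
  15 → (14, 'echbcdeabgd')
  16 → (9, 'fafffechbcdeabgd')
  17 → (13, 'fechbcdeabgd')
  18 → (12, 'ffechbcdeabgd')
  19 → (11, 'fffechbcdeabgd')
  20 → (6, 'gabfafffechbcdeabgd')
  21 → (23, 'gd')
  22 → (1, 'ghbbcgabfafffechbcdeabgd')
  23 → (2, 'hbbcgabfafffechbcdeabgd')
  24 → (16, 'hbcdeabgd')

SA = [7, 21, 10, 3, 17, 4, 8, 22, 0, 18, 5, 15, 24, 19, 20, 14, 9, 13, 12, 11, 6, 23, 1, 2, 16]
[i] adj suffixes → lcp
  [1] 7/21 → 2 ('ab')
  [2] 21/10 → 1 ('a')
  [3] 10/3 → 0 ('')
  [4] 3/17 → 1 ('b')
  [5] 17/4 → 2 ('bc')
  [6] 4/8 → 1 ('b')
  [7] 8/22 → 1 ('b')
  [8] 22/0 → 2 ('bg')
  [9] 0/18 → 0 ('')
  [10] 18/5 → 1 ('c')
  [11] 5/15 → 1 ('c')
  [12] 15/24 → 0 ('')
  [13] 24/19 → 1 ('d')
  [14] 19/20 → 0 ('')
  [15] 20/14 → 1 ('e')
  [16] 14/9 → 0 ('')
  [17] 9/13 → 1 ('f')
  [18] 13/12 → 1 ('f')
  [19] 12/11 → 2 ('ff')
  [20] 11/6 → 0 ('')
  [21] 6/23 → 1 ('g')
  [22] 23/1 → 1 ('g')
  [23] 1/2 → 0 ('')
  [24] 2/16 → 2 ('hb')

n(n+1)/2 = 25·26/2 = 325
Σ LCP = 0 + 2 + 1 + 0 + 1 + 2 + 1 + 1 + 2 + 0 + 1 + 1 + 0 + 1 + 0 + 1 + 0 + 1 + 1 + 2 + 0 + 1 + 1 + 0 + 2 = 22
distinct = 325 − 22 = 303

303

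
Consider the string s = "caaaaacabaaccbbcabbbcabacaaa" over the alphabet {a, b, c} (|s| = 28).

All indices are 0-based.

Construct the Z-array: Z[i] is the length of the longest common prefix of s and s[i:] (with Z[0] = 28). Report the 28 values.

[28, 0, 0, 0, 0, 0, 2, 0, 0, 0, 0, 1, 1, 0, 0, 2, 0, 0, 0, 0, 2, 0, 0, 0, 4, 0, 0, 0]

Z[0]=28
i=1: fresh scan; Z[1]=0
i=2: fresh scan; Z[2]=0
i=3: fresh scan; Z[3]=0
i=4: fresh scan; Z[4]=0
i=5: fresh scan; Z[5]=0
i=6: fresh scan; Z[6]=2 scan→box=[6,8)
i=7: min(r-i=1, Z[1]=0)=0; Z[7]=0
i=8: fresh scan; Z[8]=0
i=9: fresh scan; Z[9]=0
i=10: fresh scan; Z[10]=0
i=11: fresh scan; Z[11]=1 scan→box=[11,12)
i=12: fresh scan; Z[12]=1 scan→box=[12,13)
i=13: fresh scan; Z[13]=0
i=14: fresh scan; Z[14]=0
i=15: fresh scan; Z[15]=2 scan→box=[15,17)
i=16: min(r-i=1, Z[1]=0)=0; Z[16]=0
i=17: fresh scan; Z[17]=0
i=18: fresh scan; Z[18]=0
i=19: fresh scan; Z[19]=0
i=20: fresh scan; Z[20]=2 scan→box=[20,22)
i=21: min(r-i=1, Z[1]=0)=0; Z[21]=0
i=22: fresh scan; Z[22]=0
i=23: fresh scan; Z[23]=0
i=24: fresh scan; Z[24]=4 scan→box=[24,28)
i=25: min(r-i=3, Z[1]=0)=0; Z[25]=0
i=26: min(r-i=2, Z[2]=0)=0; Z[26]=0
i=27: min(r-i=1, Z[3]=0)=0; Z[27]=0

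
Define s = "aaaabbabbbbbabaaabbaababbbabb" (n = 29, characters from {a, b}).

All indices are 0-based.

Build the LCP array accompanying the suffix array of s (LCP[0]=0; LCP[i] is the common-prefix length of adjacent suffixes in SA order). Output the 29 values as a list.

sorted suffixes:
  #0 SA[0]=0  'aaaabbabbbbbabaaabbaababbbabb'
  #1 SA[1]=14  'aaabbaababbbabb'
  #2 SA[2]=1  'aaabbabbbbbabaaabbaababbbabb'
  #3 SA[3]=19  'aababbbabb'
  #4 SA[4]=15  'aabbaababbbabb'
  #5 SA[5]=2  'aabbabbbbbabaaabbaababbbabb'
  #6 SA[6]=12  'abaaabbaababbbabb'
  #7 SA[7]=20  'ababbbabb'
  #8 SA[8]=26  'abb'
  #9 SA[9]=16  'abbaababbbabb'
  #10 SA[10]=3  'abbabbbbbabaaabbaababbbabb'
  #11 SA[11]=22  'abbbabb'
  #12 SA[12]=6  'abbbbbabaaabbaababbbabb'
  #13 SA[13]=28  'b'
  #14 SA[14]=13  'baaabbaababbbabb'
  #15 SA[15]=18  'baababbbabb'
  #16 SA[16]=11  'babaaabbaababbbabb'
  #17 SA[17]=25  'babb'
  #18 SA[18]=21  'babbbabb'
  #19 SA[19]=5  'babbbbbabaaabbaababbbabb'
  #20 SA[20]=27  'bb'
  #21 SA[21]=17  'bbaababbbabb'
  #22 SA[22]=10  'bbabaaabbaababbbabb'
  #23 SA[23]=24  'bbabb'
  #24 SA[24]=4  'bbabbbbbabaaabbaababbbabb'
  #25 SA[25]=9  'bbbabaaabbaababbbabb'
  #26 SA[26]=23  'bbbabb'
  #27 SA[27]=8  'bbbbabaaabbaababbbabb'
  #28 SA[28]=7  'bbbbbabaaabbaababbbabb'

SA = [0, 14, 1, 19, 15, 2, 12, 20, 26, 16, 3, 22, 6, 28, 13, 18, 11, 25, 21, 5, 27, 17, 10, 24, 4, 9, 23, 8, 7]
i: (SA[i-1],SA[i]) lcp shared
  1: (0,14) 3 'aaa'
  2: (14,1) 6 'aaabba'
  3: (1,19) 2 'aa'
  4: (19,15) 3 'aab'
  5: (15,2) 5 'aabba'
  6: (2,12) 1 'a'
  7: (12,20) 3 'aba'
  8: (20,26) 2 'ab'
  9: (26,16) 3 'abb'
  10: (16,3) 4 'abba'
  11: (3,22) 3 'abb'
  12: (22,6) 4 'abbb'
  13: (6,28) 0 ''
  14: (28,13) 1 'b'
  15: (13,18) 3 'baa'
  16: (18,11) 2 'ba'
  17: (11,25) 3 'bab'
  18: (25,21) 4 'babb'
  19: (21,5) 5 'babbb'
  20: (5,27) 1 'b'
  21: (27,17) 2 'bb'
  22: (17,10) 3 'bba'
  23: (10,24) 4 'bbab'
  24: (24,4) 5 'bbabb'
  25: (4,9) 2 'bb'
  26: (9,23) 5 'bbbab'
  27: (23,8) 3 'bbb'
  28: (8,7) 4 'bbbb'

[0, 3, 6, 2, 3, 5, 1, 3, 2, 3, 4, 3, 4, 0, 1, 3, 2, 3, 4, 5, 1, 2, 3, 4, 5, 2, 5, 3, 4]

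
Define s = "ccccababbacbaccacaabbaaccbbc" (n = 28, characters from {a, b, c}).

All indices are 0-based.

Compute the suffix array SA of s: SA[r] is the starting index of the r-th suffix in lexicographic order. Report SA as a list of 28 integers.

[17, 21, 4, 18, 6, 15, 9, 12, 22, 20, 5, 8, 11, 19, 7, 25, 26, 27, 16, 3, 14, 10, 24, 2, 13, 23, 1, 0]

rank→(start, suffix):
  0 → (17, 'aabbaaccbbc')
  1 → (21, 'aaccbbc')
  2 → (4, 'ababbacbaccacaabbaaccbbc')
  3 → (18, 'abbaaccbbc')
  4 → (6, 'abbacbaccacaabbaaccbbc')
  5 → (15, 'acaabbaaccbbc')
  6 → (9, 'acbaccacaabbaaccbbc')
  7 → (12, 'accacaabbaaccbbc')
  8 → (22, 'accbbc')
  9 → (20, 'baaccbbc')
  10 → (5, 'babbacbaccacaabbaaccbbc')
  11 → (8, 'bacbaccacaabbaaccbbc')
  12 → (11, 'baccacaabbaaccbbc')
  13 → (19, 'bbaaccbbc')
  14 → (7, 'bbacbaccacaabbaaccbbc')
  15 → (25, 'bbc')
  16 → (26, 'bc')
  17 → (27, 'c')
  18 → (16, 'caabbaaccbbc')
  19 → (3, 'cababbacbaccacaabbaaccbbc')
  20 → (14, 'cacaabbaaccbbc')
  21 → (10, 'cbaccacaabbaaccbbc')
  22 → (24, 'cbbc')
  23 → (2, 'ccababbacbaccacaabbaaccbbc')
  24 → (13, 'ccacaabbaaccbbc')
  25 → (23, 'ccbbc')
  26 → (1, 'cccababbacbaccacaabbaaccbbc')
  27 → (0, 'ccccababbacbaccacaabbaaccbbc')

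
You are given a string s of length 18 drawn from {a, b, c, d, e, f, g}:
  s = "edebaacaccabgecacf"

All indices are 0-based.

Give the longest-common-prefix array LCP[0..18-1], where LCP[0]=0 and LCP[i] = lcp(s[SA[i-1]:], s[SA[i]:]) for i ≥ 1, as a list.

[0, 1, 1, 2, 2, 0, 1, 0, 2, 3, 1, 1, 0, 0, 1, 1, 0, 0]

rank→(start, suffix):
  0 → (4, 'aacaccabgecacf')
  1 → (10, 'abgecacf')
  2 → (5, 'acaccabgecacf')
  3 → (7, 'accabgecacf')
  4 → (15, 'acf')
  5 → (3, 'baacaccabgecacf')
  6 → (11, 'bgecacf')
  7 → (9, 'cabgecacf')
  8 → (6, 'caccabgecacf')
  9 → (14, 'cacf')
  10 → (8, 'ccabgecacf')
  11 → (16, 'cf')
  12 → (1, 'debaacaccabgecacf')
  13 → (2, 'ebaacaccabgecacf')
  14 → (13, 'ecacf')
  15 → (0, 'edebaacaccabgecacf')
  16 → (17, 'f')
  17 → (12, 'gecacf')

SA = [4, 10, 5, 7, 15, 3, 11, 9, 6, 14, 8, 16, 1, 2, 13, 0, 17, 12]
[i] adj suffixes → lcp
  [1] 4/10 → 1 ('a')
  [2] 10/5 → 1 ('a')
  [3] 5/7 → 2 ('ac')
  [4] 7/15 → 2 ('ac')
  [5] 15/3 → 0 ('')
  [6] 3/11 → 1 ('b')
  [7] 11/9 → 0 ('')
  [8] 9/6 → 2 ('ca')
  [9] 6/14 → 3 ('cac')
  [10] 14/8 → 1 ('c')
  [11] 8/16 → 1 ('c')
  [12] 16/1 → 0 ('')
  [13] 1/2 → 0 ('')
  [14] 2/13 → 1 ('e')
  [15] 13/0 → 1 ('e')
  [16] 0/17 → 0 ('')
  [17] 17/12 → 0 ('')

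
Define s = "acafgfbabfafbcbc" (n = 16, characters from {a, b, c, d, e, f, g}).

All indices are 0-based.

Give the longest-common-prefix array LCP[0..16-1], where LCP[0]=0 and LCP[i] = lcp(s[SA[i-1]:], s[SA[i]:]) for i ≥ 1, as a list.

rank→(start, suffix):
  0 → (7, 'abfafbcbc')
  1 → (0, 'acafgfbabfafbcbc')
  2 → (10, 'afbcbc')
  3 → (2, 'afgfbabfafbcbc')
  4 → (6, 'babfafbcbc')
  5 → (14, 'bc')
  6 → (12, 'bcbc')
  7 → (8, 'bfafbcbc')
  8 → (15, 'c')
  9 → (1, 'cafgfbabfafbcbc')
  10 → (13, 'cbc')
  11 → (9, 'fafbcbc')
  12 → (5, 'fbabfafbcbc')
  13 → (11, 'fbcbc')
  14 → (3, 'fgfbabfafbcbc')
  15 → (4, 'gfbabfafbcbc')

SA = [7, 0, 10, 2, 6, 14, 12, 8, 15, 1, 13, 9, 5, 11, 3, 4]
rank  pair      lcp
   1  s[7:],s[0:]  1  'a'
   2  s[0:],s[10:]  1  'a'
   3  s[10:],s[2:]  2  'af'
   4  s[2:],s[6:]  0  ''
   5  s[6:],s[14:]  1  'b'
   6  s[14:],s[12:]  2  'bc'
   7  s[12:],s[8:]  1  'b'
   8  s[8:],s[15:]  0  ''
   9  s[15:],s[1:]  1  'c'
  10  s[1:],s[13:]  1  'c'
  11  s[13:],s[9:]  0  ''
  12  s[9:],s[5:]  1  'f'
  13  s[5:],s[11:]  2  'fb'
  14  s[11:],s[3:]  1  'f'
  15  s[3:],s[4:]  0  ''

[0, 1, 1, 2, 0, 1, 2, 1, 0, 1, 1, 0, 1, 2, 1, 0]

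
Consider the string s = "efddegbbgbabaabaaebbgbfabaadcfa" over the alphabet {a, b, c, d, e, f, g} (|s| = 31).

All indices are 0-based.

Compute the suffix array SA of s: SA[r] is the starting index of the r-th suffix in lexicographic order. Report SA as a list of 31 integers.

[30, 12, 25, 15, 10, 23, 13, 26, 16, 11, 24, 14, 9, 6, 18, 21, 7, 19, 28, 27, 2, 3, 17, 0, 4, 29, 22, 1, 8, 5, 20]

sorted suffixes:
  #0 SA[0]=30  'a'
  #1 SA[1]=12  'aabaaebbgbfabaadcfa'
  #2 SA[2]=25  'aadcfa'
  #3 SA[3]=15  'aaebbgbfabaadcfa'
  #4 SA[4]=10  'abaabaaebbgbfabaadcfa'
  #5 SA[5]=23  'abaadcfa'
  #6 SA[6]=13  'abaaebbgbfabaadcfa'
  #7 SA[7]=26  'adcfa'
  #8 SA[8]=16  'aebbgbfabaadcfa'
  #9 SA[9]=11  'baabaaebbgbfabaadcfa'
  #10 SA[10]=24  'baadcfa'
  #11 SA[11]=14  'baaebbgbfabaadcfa'
  #12 SA[12]=9  'babaabaaebbgbfabaadcfa'
  #13 SA[13]=6  'bbgbabaabaaebbgbfabaadcfa'
  #14 SA[14]=18  'bbgbfabaadcfa'
  #15 SA[15]=21  'bfabaadcfa'
  #16 SA[16]=7  'bgbabaabaaebbgbfabaadcfa'
  #17 SA[17]=19  'bgbfabaadcfa'
  #18 SA[18]=28  'cfa'
  #19 SA[19]=27  'dcfa'
  #20 SA[20]=2  'ddegbbgbabaabaaebbgbfabaadcfa'
  #21 SA[21]=3  'degbbgbabaabaaebbgbfabaadcfa'
  #22 SA[22]=17  'ebbgbfabaadcfa'
  #23 SA[23]=0  'efddegbbgbabaabaaebbgbfabaadcfa'
  #24 SA[24]=4  'egbbgbabaabaaebbgbfabaadcfa'
  #25 SA[25]=29  'fa'
  #26 SA[26]=22  'fabaadcfa'
  #27 SA[27]=1  'fddegbbgbabaabaaebbgbfabaadcfa'
  #28 SA[28]=8  'gbabaabaaebbgbfabaadcfa'
  #29 SA[29]=5  'gbbgbabaabaaebbgbfabaadcfa'
  #30 SA[30]=20  'gbfabaadcfa'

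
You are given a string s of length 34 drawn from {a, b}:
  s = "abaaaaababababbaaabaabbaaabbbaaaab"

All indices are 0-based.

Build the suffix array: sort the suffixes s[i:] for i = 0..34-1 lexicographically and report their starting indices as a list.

rank | idx | suffix
   0 |   2 | aaaaababababbaaabaabbaaabbbaaaab
   1 |  29 | aaaab
   2 |   3 | aaaababababbaaabaabbaaabbbaaaab
   3 |  30 | aaab
   4 |  15 | aaabaabbaaabbbaaaab
   5 |   4 | aaababababbaaabaabbaaabbbaaaab
   6 |  23 | aaabbbaaaab
   7 |  31 | aab
   8 |  16 | aabaabbaaabbbaaaab
   9 |   5 | aababababbaaabaabbaaabbbaaaab
  10 |  19 | aabbaaabbbaaaab
  11 |  24 | aabbbaaaab
  12 |  32 | ab
  13 |   0 | abaaaaababababbaaabaabbaaabbbaaaab
  14 |  17 | abaabbaaabbbaaaab
  15 |   6 | ababababbaaabaabbaaabbbaaaab
  16 |   8 | abababbaaabaabbaaabbbaaaab
  17 |  10 | ababbaaabaabbaaabbbaaaab
  18 |  12 | abbaaabaabbaaabbbaaaab
  19 |  20 | abbaaabbbaaaab
  20 |  25 | abbbaaaab
  21 |  33 | b
  22 |   1 | baaaaababababbaaabaabbaaabbbaaaab
  23 |  28 | baaaab
  24 |  14 | baaabaabbaaabbbaaaab
  25 |  22 | baaabbbaaaab
  26 |  18 | baabbaaabbbaaaab
  27 |   7 | babababbaaabaabbaaabbbaaaab
  28 |   9 | bababbaaabaabbaaabbbaaaab
  29 |  11 | babbaaabaabbaaabbbaaaab
  30 |  27 | bbaaaab
  31 |  13 | bbaaabaabbaaabbbaaaab
  32 |  21 | bbaaabbbaaaab
  33 |  26 | bbbaaaab

[2, 29, 3, 30, 15, 4, 23, 31, 16, 5, 19, 24, 32, 0, 17, 6, 8, 10, 12, 20, 25, 33, 1, 28, 14, 22, 18, 7, 9, 11, 27, 13, 21, 26]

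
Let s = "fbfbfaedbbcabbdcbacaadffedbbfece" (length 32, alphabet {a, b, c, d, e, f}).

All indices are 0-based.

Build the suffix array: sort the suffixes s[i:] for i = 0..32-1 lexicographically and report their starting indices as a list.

rank→(start, suffix):
  0 → (19, 'aadffedbbfece')
  1 → (11, 'abbdcbacaadffedbbfece')
  2 → (17, 'acaadffedbbfece')
  3 → (20, 'adffedbbfece')
  4 → (5, 'aedbbcabbdcbacaadffedbbfece')
  5 → (16, 'bacaadffedbbfece')
  6 → (8, 'bbcabbdcbacaadffedbbfece')
  7 → (12, 'bbdcbacaadffedbbfece')
  8 → (26, 'bbfece')
  9 → (9, 'bcabbdcbacaadffedbbfece')
  10 → (13, 'bdcbacaadffedbbfece')
  11 → (3, 'bfaedbbcabbdcbacaadffedbbfece')
  12 → (1, 'bfbfaedbbcabbdcbacaadffedbbfece')
  13 → (27, 'bfece')
  14 → (18, 'caadffedbbfece')
  15 → (10, 'cabbdcbacaadffedbbfece')
  16 → (15, 'cbacaadffedbbfece')
  17 → (30, 'ce')
  18 → (7, 'dbbcabbdcbacaadffedbbfece')
  19 → (25, 'dbbfece')
  20 → (14, 'dcbacaadffedbbfece')
  21 → (21, 'dffedbbfece')
  22 → (31, 'e')
  23 → (29, 'ece')
  24 → (6, 'edbbcabbdcbacaadffedbbfece')
  25 → (24, 'edbbfece')
  26 → (4, 'faedbbcabbdcbacaadffedbbfece')
  27 → (2, 'fbfaedbbcabbdcbacaadffedbbfece')
  28 → (0, 'fbfbfaedbbcabbdcbacaadffedbbfece')
  29 → (28, 'fece')
  30 → (23, 'fedbbfece')
  31 → (22, 'ffedbbfece')

[19, 11, 17, 20, 5, 16, 8, 12, 26, 9, 13, 3, 1, 27, 18, 10, 15, 30, 7, 25, 14, 21, 31, 29, 6, 24, 4, 2, 0, 28, 23, 22]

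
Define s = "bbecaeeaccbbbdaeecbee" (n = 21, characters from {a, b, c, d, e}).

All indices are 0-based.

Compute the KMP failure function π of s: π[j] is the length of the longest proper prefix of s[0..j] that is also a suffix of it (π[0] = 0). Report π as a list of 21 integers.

π[0] = 0
j=1 s[j]='b': π[1]=1 (border 'b')
j=2 s[j]='e': k: 1→0; π[2]=0 (border '')
j=3 s[j]='c': π[3]=0 (border '')
j=4 s[j]='a': π[4]=0 (border '')
j=5 s[j]='e': π[5]=0 (border '')
j=6 s[j]='e': π[6]=0 (border '')
j=7 s[j]='a': π[7]=0 (border '')
j=8 s[j]='c': π[8]=0 (border '')
j=9 s[j]='c': π[9]=0 (border '')
j=10 s[j]='b': π[10]=1 (border 'b')
j=11 s[j]='b': π[11]=2 (border 'bb')
j=12 s[j]='b': k: 2→1; π[12]=2 (border 'bb')
j=13 s[j]='d': k: 2→1→0; π[13]=0 (border '')
j=14 s[j]='a': π[14]=0 (border '')
j=15 s[j]='e': π[15]=0 (border '')
j=16 s[j]='e': π[16]=0 (border '')
j=17 s[j]='c': π[17]=0 (border '')
j=18 s[j]='b': π[18]=1 (border 'b')
j=19 s[j]='e': k: 1→0; π[19]=0 (border '')
j=20 s[j]='e': π[20]=0 (border '')

[0, 1, 0, 0, 0, 0, 0, 0, 0, 0, 1, 2, 2, 0, 0, 0, 0, 0, 1, 0, 0]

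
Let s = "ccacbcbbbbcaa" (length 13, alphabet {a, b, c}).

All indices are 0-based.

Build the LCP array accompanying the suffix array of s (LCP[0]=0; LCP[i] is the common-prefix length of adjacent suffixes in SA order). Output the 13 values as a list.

rank | idx | suffix
   0 |  12 | a
   1 |  11 | aa
   2 |   2 | acbcbbbbcaa
   3 |   6 | bbbbcaa
   4 |   7 | bbbcaa
   5 |   8 | bbcaa
   6 |   9 | bcaa
   7 |   4 | bcbbbbcaa
   8 |  10 | caa
   9 |   1 | cacbcbbbbcaa
  10 |   5 | cbbbbcaa
  11 |   3 | cbcbbbbcaa
  12 |   0 | ccacbcbbbbcaa

SA = [12, 11, 2, 6, 7, 8, 9, 4, 10, 1, 5, 3, 0]
rank  pair      lcp
   1  s[12:],s[11:]  1  'a'
   2  s[11:],s[2:]  1  'a'
   3  s[2:],s[6:]  0  ''
   4  s[6:],s[7:]  3  'bbb'
   5  s[7:],s[8:]  2  'bb'
   6  s[8:],s[9:]  1  'b'
   7  s[9:],s[4:]  2  'bc'
   8  s[4:],s[10:]  0  ''
   9  s[10:],s[1:]  2  'ca'
  10  s[1:],s[5:]  1  'c'
  11  s[5:],s[3:]  2  'cb'
  12  s[3:],s[0:]  1  'c'

[0, 1, 1, 0, 3, 2, 1, 2, 0, 2, 1, 2, 1]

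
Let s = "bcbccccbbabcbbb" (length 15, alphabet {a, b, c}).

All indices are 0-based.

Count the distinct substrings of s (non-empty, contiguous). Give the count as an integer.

sorted suffixes:
  #0 SA[0]=9  'abcbbb'
  #1 SA[1]=14  'b'
  #2 SA[2]=8  'babcbbb'
  #3 SA[3]=13  'bb'
  #4 SA[4]=7  'bbabcbbb'
  #5 SA[5]=12  'bbb'
  #6 SA[6]=10  'bcbbb'
  #7 SA[7]=0  'bcbccccbbabcbbb'
  #8 SA[8]=2  'bccccbbabcbbb'
  #9 SA[9]=6  'cbbabcbbb'
  #10 SA[10]=11  'cbbb'
  #11 SA[11]=1  'cbccccbbabcbbb'
  #12 SA[12]=5  'ccbbabcbbb'
  #13 SA[13]=4  'cccbbabcbbb'
  #14 SA[14]=3  'ccccbbabcbbb'

SA = [9, 14, 8, 13, 7, 12, 10, 0, 2, 6, 11, 1, 5, 4, 3]
i: (SA[i-1],SA[i]) lcp shared
  1: (9,14) 0 ''
  2: (14,8) 1 'b'
  3: (8,13) 1 'b'
  4: (13,7) 2 'bb'
  5: (7,12) 2 'bb'
  6: (12,10) 1 'b'
  7: (10,0) 3 'bcb'
  8: (0,2) 2 'bc'
  9: (2,6) 0 ''
  10: (6,11) 3 'cbb'
  11: (11,1) 2 'cb'
  12: (1,5) 1 'c'
  13: (5,4) 2 'cc'
  14: (4,3) 3 'ccc'

n(n+1)/2 = 15·16/2 = 120
Σ LCP = 0 + 0 + 1 + 1 + 2 + 2 + 1 + 3 + 2 + 0 + 3 + 2 + 1 + 2 + 3 = 23
distinct = 120 − 23 = 97

97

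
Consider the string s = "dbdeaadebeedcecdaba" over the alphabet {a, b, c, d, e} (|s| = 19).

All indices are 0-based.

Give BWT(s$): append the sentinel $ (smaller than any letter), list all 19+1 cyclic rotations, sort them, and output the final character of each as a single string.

abedaadeedc$ebaddceb

rank  rotation              last
    0  $dbdeaadebeedcecdaba  a
    1  a$dbdeaadebeedcecdab  b
    2  aadebeedcecdaba$dbde  e
    3  aba$dbdeaadebeedcecd  d
    4  adebeedcecdaba$dbdea  a
    5  ba$dbdeaadebeedcecda  a
    6  bdeaadebeedcecdaba$d  d
    7  beedcecdaba$dbdeaade  e
    8  cdaba$dbdeaadebeedce  e
    9  cecdaba$dbdeaadebeed  d
   10  daba$dbdeaadebeedcec  c
   11  dbdeaadebeedcecdaba$  $
   12  dcecdaba$dbdeaadebee  e
   13  deaadebeedcecdaba$db  b
   14  debeedcecdaba$dbdeaa  a
   15  eaadebeedcecdaba$dbd  d
   16  ebeedcecdaba$dbdeaad  d
   17  ecdaba$dbdeaadebeedc  c
   18  edcecdaba$dbdeaadebe  e
   19  eedcecdaba$dbdeaadeb  b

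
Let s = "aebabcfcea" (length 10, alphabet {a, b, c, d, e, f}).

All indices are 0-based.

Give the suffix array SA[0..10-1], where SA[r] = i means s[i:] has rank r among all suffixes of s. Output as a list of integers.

[9, 3, 0, 2, 4, 7, 5, 8, 1, 6]

rank | idx | suffix
   0 |   9 | a
   1 |   3 | abcfcea
   2 |   0 | aebabcfcea
   3 |   2 | babcfcea
   4 |   4 | bcfcea
   5 |   7 | cea
   6 |   5 | cfcea
   7 |   8 | ea
   8 |   1 | ebabcfcea
   9 |   6 | fcea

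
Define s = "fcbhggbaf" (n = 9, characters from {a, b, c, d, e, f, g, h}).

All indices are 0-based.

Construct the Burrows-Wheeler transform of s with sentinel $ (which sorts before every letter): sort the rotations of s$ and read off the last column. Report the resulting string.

rank  rotation    last
    0  $fcbhggbaf  f
    1  af$fcbhggb  b
    2  baf$fcbhgg  g
    3  bhggbaf$fc  c
    4  cbhggbaf$f  f
    5  f$fcbhggba  a
    6  fcbhggbaf$  $
    7  gbaf$fcbhg  g
    8  ggbaf$fcbh  h
    9  hggbaf$fcb  b

fbgcfa$ghb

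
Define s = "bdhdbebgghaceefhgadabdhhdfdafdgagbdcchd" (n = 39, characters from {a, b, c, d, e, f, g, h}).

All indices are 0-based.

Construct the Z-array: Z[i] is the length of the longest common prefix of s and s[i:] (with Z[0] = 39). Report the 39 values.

[39, 0, 0, 0, 1, 0, 1, 0, 0, 0, 0, 0, 0, 0, 0, 0, 0, 0, 0, 0, 3, 0, 0, 0, 0, 0, 0, 0, 0, 0, 0, 0, 0, 2, 0, 0, 0, 0, 0]

Z[0]=39
i=1: i≥r, start 0; Z[1]=0
i=2: i≥r, start 0; Z[2]=0
i=3: i≥r, start 0; Z[3]=0
i=4: i≥r, start 0; Z[4]=1 extend→box=[4,5)
i=5: i≥r, start 0; Z[5]=0
i=6: i≥r, start 0; Z[6]=1 extend→box=[6,7)
i=7: i≥r, start 0; Z[7]=0
i=8: i≥r, start 0; Z[8]=0
i=9: i≥r, start 0; Z[9]=0
i=10: i≥r, start 0; Z[10]=0
i=11: i≥r, start 0; Z[11]=0
i=12: i≥r, start 0; Z[12]=0
i=13: i≥r, start 0; Z[13]=0
i=14: i≥r, start 0; Z[14]=0
i=15: i≥r, start 0; Z[15]=0
i=16: i≥r, start 0; Z[16]=0
i=17: i≥r, start 0; Z[17]=0
i=18: i≥r, start 0; Z[18]=0
i=19: i≥r, start 0; Z[19]=0
i=20: i≥r, start 0; Z[20]=3 extend→box=[20,23)
i=21: min(r-i=2, Z[1]=0)=0; Z[21]=0
i=22: min(r-i=1, Z[2]=0)=0; Z[22]=0
i=23: i≥r, start 0; Z[23]=0
i=24: i≥r, start 0; Z[24]=0
i=25: i≥r, start 0; Z[25]=0
i=26: i≥r, start 0; Z[26]=0
i=27: i≥r, start 0; Z[27]=0
i=28: i≥r, start 0; Z[28]=0
i=29: i≥r, start 0; Z[29]=0
i=30: i≥r, start 0; Z[30]=0
i=31: i≥r, start 0; Z[31]=0
i=32: i≥r, start 0; Z[32]=0
i=33: i≥r, start 0; Z[33]=2 extend→box=[33,35)
i=34: min(r-i=1, Z[1]=0)=0; Z[34]=0
i=35: i≥r, start 0; Z[35]=0
i=36: i≥r, start 0; Z[36]=0
i=37: i≥r, start 0; Z[37]=0
i=38: i≥r, start 0; Z[38]=0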